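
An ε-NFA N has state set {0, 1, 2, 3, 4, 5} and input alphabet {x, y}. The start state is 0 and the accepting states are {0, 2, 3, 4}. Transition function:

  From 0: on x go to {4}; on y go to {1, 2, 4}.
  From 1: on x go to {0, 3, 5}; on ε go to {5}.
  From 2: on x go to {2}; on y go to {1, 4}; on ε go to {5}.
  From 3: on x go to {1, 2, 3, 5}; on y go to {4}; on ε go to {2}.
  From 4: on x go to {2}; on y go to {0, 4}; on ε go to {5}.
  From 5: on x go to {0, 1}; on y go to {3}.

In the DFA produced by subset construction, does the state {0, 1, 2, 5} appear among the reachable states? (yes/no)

yes

Start state of the DFA: {0} (ε-closure of the NFA start).
{0} --x--> {4, 5}  [new]
{0} --y--> {1, 2, 4, 5}  [new]
{4, 5} --x--> {0, 1, 2, 5}  [new]
{4, 5} --y--> {0, 2, 3, 4, 5}  [new]
{1, 2, 4, 5} --x--> {0, 1, 2, 3, 5}  [new]
{1, 2, 4, 5} --y--> {0, 1, 2, 3, 4, 5}  [new]
{0, 1, 2, 5} --x--> {0, 1, 2, 3, 4, 5}  [seen]
{0, 1, 2, 5} --y--> {1, 2, 3, 4, 5}  [new]
{0, 2, 3, 4, 5} --x--> {0, 1, 2, 3, 4, 5}  [seen]
{0, 2, 3, 4, 5} --y--> {0, 1, 2, 3, 4, 5}  [seen]
{0, 1, 2, 3, 5} --x--> {0, 1, 2, 3, 4, 5}  [seen]
{0, 1, 2, 3, 5} --y--> {1, 2, 3, 4, 5}  [seen]
{0, 1, 2, 3, 4, 5} --x--> {0, 1, 2, 3, 4, 5}  [seen]
{0, 1, 2, 3, 4, 5} --y--> {0, 1, 2, 3, 4, 5}  [seen]
{1, 2, 3, 4, 5} --x--> {0, 1, 2, 3, 5}  [seen]
{1, 2, 3, 4, 5} --y--> {0, 1, 2, 3, 4, 5}  [seen]
Reachable DFA states: {0}, {4, 5}, {1, 2, 4, 5}, {0, 1, 2, 5}, {0, 2, 3, 4, 5}, {0, 1, 2, 3, 5}, {0, 1, 2, 3, 4, 5}, {1, 2, 3, 4, 5}.
{0, 1, 2, 5} is among them.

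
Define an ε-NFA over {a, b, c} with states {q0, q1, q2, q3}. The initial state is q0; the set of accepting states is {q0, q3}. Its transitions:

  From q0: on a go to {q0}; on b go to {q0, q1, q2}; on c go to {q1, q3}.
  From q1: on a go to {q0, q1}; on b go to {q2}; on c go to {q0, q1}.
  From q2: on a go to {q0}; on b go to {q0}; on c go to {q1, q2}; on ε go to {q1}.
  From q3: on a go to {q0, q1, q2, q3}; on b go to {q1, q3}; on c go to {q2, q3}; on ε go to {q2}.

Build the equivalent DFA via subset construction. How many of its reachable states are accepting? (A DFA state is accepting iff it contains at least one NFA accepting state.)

5

Start state of the DFA: {q0} (ε-closure of the NFA start).
{q0} --a--> {q0}  [seen]
{q0} --b--> {q0, q1, q2}  [new]
{q0} --c--> {q1, q2, q3}  [new]
{q0, q1, q2} --a--> {q0, q1}  [new]
{q0, q1, q2} --b--> {q0, q1, q2}  [seen]
{q0, q1, q2} --c--> {q0, q1, q2, q3}  [new]
{q1, q2, q3} --a--> {q0, q1, q2, q3}  [seen]
{q1, q2, q3} --b--> {q0, q1, q2, q3}  [seen]
{q1, q2, q3} --c--> {q0, q1, q2, q3}  [seen]
{q0, q1} --a--> {q0, q1}  [seen]
{q0, q1} --b--> {q0, q1, q2}  [seen]
{q0, q1} --c--> {q0, q1, q2, q3}  [seen]
{q0, q1, q2, q3} --a--> {q0, q1, q2, q3}  [seen]
{q0, q1, q2, q3} --b--> {q0, q1, q2, q3}  [seen]
{q0, q1, q2, q3} --c--> {q0, q1, q2, q3}  [seen]
Reachable DFA states: {q0}, {q0, q1, q2}, {q1, q2, q3}, {q0, q1}, {q0, q1, q2, q3}.
Accepting DFA states (contain an NFA accepting state): {q0}, {q0, q1, q2}, {q1, q2, q3}, {q0, q1}, {q0, q1, q2, q3}.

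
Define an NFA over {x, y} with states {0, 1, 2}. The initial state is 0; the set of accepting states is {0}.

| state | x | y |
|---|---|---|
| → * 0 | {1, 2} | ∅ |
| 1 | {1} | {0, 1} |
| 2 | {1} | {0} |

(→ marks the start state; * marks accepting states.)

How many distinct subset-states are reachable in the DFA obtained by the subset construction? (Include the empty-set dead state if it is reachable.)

5

Start state of the DFA: {0}.
{0} --x--> {1, 2}  [new]
{0} --y--> ∅  [new]
{1, 2} --x--> {1}  [new]
{1, 2} --y--> {0, 1}  [new]
∅ --x--> ∅  [seen]
∅ --y--> ∅  [seen]
{1} --x--> {1}  [seen]
{1} --y--> {0, 1}  [seen]
{0, 1} --x--> {1, 2}  [seen]
{0, 1} --y--> {0, 1}  [seen]
Reachable DFA states: {0}, {1, 2}, ∅, {1}, {0, 1}.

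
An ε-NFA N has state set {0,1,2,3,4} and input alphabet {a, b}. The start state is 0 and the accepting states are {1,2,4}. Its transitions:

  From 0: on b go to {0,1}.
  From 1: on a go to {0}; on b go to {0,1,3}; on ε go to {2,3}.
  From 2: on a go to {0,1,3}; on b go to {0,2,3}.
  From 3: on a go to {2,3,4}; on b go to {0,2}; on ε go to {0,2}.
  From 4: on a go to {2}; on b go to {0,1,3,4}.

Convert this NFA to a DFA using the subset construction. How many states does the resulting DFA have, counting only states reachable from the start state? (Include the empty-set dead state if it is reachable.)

4

Start state of the DFA: {0} (ε-closure of the NFA start).
{0} --a--> ∅  [new]
{0} --b--> {0,1,2,3}  [new]
∅ --a--> ∅  [seen]
∅ --b--> ∅  [seen]
{0,1,2,3} --a--> {0,1,2,3,4}  [new]
{0,1,2,3} --b--> {0,1,2,3}  [seen]
{0,1,2,3,4} --a--> {0,1,2,3,4}  [seen]
{0,1,2,3,4} --b--> {0,1,2,3,4}  [seen]
Reachable DFA states: {0}, ∅, {0,1,2,3}, {0,1,2,3,4}.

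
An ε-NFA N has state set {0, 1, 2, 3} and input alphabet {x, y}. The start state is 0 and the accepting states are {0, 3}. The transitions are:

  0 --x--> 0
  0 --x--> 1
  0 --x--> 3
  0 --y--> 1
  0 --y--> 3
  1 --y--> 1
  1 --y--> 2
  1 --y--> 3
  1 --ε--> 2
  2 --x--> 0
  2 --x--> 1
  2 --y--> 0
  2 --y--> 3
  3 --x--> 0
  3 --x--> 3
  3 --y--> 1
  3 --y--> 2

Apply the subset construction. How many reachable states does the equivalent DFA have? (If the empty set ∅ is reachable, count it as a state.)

Start state of the DFA: {0} (ε-closure of the NFA start).
{0} --x--> {0, 1, 2, 3}  [new]
{0} --y--> {1, 2, 3}  [new]
{0, 1, 2, 3} --x--> {0, 1, 2, 3}  [seen]
{0, 1, 2, 3} --y--> {0, 1, 2, 3}  [seen]
{1, 2, 3} --x--> {0, 1, 2, 3}  [seen]
{1, 2, 3} --y--> {0, 1, 2, 3}  [seen]
Reachable DFA states: {0}, {0, 1, 2, 3}, {1, 2, 3}.

3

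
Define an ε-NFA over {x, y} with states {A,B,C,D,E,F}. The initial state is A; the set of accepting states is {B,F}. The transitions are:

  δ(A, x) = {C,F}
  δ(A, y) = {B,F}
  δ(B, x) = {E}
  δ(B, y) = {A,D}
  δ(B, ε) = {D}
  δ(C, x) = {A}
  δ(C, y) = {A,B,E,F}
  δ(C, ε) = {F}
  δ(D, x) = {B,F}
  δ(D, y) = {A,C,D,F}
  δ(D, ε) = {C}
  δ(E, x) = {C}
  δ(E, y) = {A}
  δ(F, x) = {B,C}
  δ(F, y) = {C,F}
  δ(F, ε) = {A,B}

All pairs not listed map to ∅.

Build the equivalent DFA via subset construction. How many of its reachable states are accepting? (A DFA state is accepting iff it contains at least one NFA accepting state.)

Start state of the DFA: {A} (ε-closure of the NFA start).
{A} --x--> {A,B,C,D,F}  [new]
{A} --y--> {A,B,C,D,F}  [seen]
{A,B,C,D,F} --x--> {A,B,C,D,E,F}  [new]
{A,B,C,D,F} --y--> {A,B,C,D,E,F}  [seen]
{A,B,C,D,E,F} --x--> {A,B,C,D,E,F}  [seen]
{A,B,C,D,E,F} --y--> {A,B,C,D,E,F}  [seen]
Reachable DFA states: {A}, {A,B,C,D,F}, {A,B,C,D,E,F}.
Accepting DFA states (contain an NFA accepting state): {A,B,C,D,F}, {A,B,C,D,E,F}.

2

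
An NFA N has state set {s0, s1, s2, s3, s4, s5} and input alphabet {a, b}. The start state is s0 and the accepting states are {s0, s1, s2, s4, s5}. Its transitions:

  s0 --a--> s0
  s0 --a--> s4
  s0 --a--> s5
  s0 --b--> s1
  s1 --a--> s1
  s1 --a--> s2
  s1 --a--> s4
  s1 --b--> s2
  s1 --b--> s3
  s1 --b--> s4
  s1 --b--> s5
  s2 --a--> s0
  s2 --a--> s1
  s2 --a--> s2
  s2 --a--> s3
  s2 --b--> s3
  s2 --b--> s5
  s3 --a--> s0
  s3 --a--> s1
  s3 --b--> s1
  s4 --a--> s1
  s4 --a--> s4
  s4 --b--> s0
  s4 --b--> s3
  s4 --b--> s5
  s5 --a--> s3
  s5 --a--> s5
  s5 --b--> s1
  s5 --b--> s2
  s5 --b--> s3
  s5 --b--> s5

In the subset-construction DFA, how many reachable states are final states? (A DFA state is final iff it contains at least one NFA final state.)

Start state of the DFA: {s0}.
{s0} --a--> {s0, s4, s5}  [new]
{s0} --b--> {s1}  [new]
{s0, s4, s5} --a--> {s0, s1, s3, s4, s5}  [new]
{s0, s4, s5} --b--> {s0, s1, s2, s3, s5}  [new]
{s1} --a--> {s1, s2, s4}  [new]
{s1} --b--> {s2, s3, s4, s5}  [new]
{s0, s1, s3, s4, s5} --a--> {s0, s1, s2, s3, s4, s5}  [new]
{s0, s1, s3, s4, s5} --b--> {s0, s1, s2, s3, s4, s5}  [seen]
{s0, s1, s2, s3, s5} --a--> {s0, s1, s2, s3, s4, s5}  [seen]
{s0, s1, s2, s3, s5} --b--> {s1, s2, s3, s4, s5}  [new]
{s1, s2, s4} --a--> {s0, s1, s2, s3, s4}  [new]
{s1, s2, s4} --b--> {s0, s2, s3, s4, s5}  [new]
{s2, s3, s4, s5} --a--> {s0, s1, s2, s3, s4, s5}  [seen]
{s2, s3, s4, s5} --b--> {s0, s1, s2, s3, s5}  [seen]
{s0, s1, s2, s3, s4, s5} --a--> {s0, s1, s2, s3, s4, s5}  [seen]
{s0, s1, s2, s3, s4, s5} --b--> {s0, s1, s2, s3, s4, s5}  [seen]
{s1, s2, s3, s4, s5} --a--> {s0, s1, s2, s3, s4, s5}  [seen]
{s1, s2, s3, s4, s5} --b--> {s0, s1, s2, s3, s4, s5}  [seen]
{s0, s1, s2, s3, s4} --a--> {s0, s1, s2, s3, s4, s5}  [seen]
{s0, s1, s2, s3, s4} --b--> {s0, s1, s2, s3, s4, s5}  [seen]
{s0, s2, s3, s4, s5} --a--> {s0, s1, s2, s3, s4, s5}  [seen]
{s0, s2, s3, s4, s5} --b--> {s0, s1, s2, s3, s5}  [seen]
Reachable DFA states: {s0}, {s0, s4, s5}, {s1}, {s0, s1, s3, s4, s5}, {s0, s1, s2, s3, s5}, {s1, s2, s4}, {s2, s3, s4, s5}, {s0, s1, s2, s3, s4, s5}, {s1, s2, s3, s4, s5}, {s0, s1, s2, s3, s4}, {s0, s2, s3, s4, s5}.
Accepting DFA states (contain an NFA accepting state): {s0}, {s0, s4, s5}, {s1}, {s0, s1, s3, s4, s5}, {s0, s1, s2, s3, s5}, {s1, s2, s4}, {s2, s3, s4, s5}, {s0, s1, s2, s3, s4, s5}, {s1, s2, s3, s4, s5}, {s0, s1, s2, s3, s4}, {s0, s2, s3, s4, s5}.

11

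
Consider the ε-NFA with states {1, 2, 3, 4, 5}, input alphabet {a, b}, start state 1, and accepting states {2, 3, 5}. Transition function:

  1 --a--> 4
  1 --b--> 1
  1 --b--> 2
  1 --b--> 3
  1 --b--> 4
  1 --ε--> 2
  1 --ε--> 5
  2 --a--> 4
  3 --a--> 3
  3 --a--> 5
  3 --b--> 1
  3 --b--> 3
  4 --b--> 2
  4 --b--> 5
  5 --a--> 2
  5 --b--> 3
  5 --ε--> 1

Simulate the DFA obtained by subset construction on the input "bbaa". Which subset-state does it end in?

Start: {1, 2, 5}.
δ(1,b) = {1, 2, 3, 4}; δ(2,b) = ∅; δ(5,b) = {3}.
Union: {1, 2, 3, 4}.
ε-closure gives {1, 2, 3, 4, 5}.
After b: {1, 2, 3, 4, 5}.
δ(1,b) = {1, 2, 3, 4}; δ(2,b) = ∅; δ(3,b) = {1, 3}; δ(4,b) = {2, 5}; δ(5,b) = {3}.
Union: {1, 2, 3, 4, 5}.
After b: {1, 2, 3, 4, 5}.
δ(1,a) = {4}; δ(2,a) = {4}; δ(3,a) = {3, 5}; δ(4,a) = ∅; δ(5,a) = {2}.
Union: {2, 3, 4, 5}.
ε-closure gives {1, 2, 3, 4, 5}.
After a: {1, 2, 3, 4, 5}.
δ(1,a) = {4}; δ(2,a) = {4}; δ(3,a) = {3, 5}; δ(4,a) = ∅; δ(5,a) = {2}.
Union: {2, 3, 4, 5}.
ε-closure gives {1, 2, 3, 4, 5}.
After a: {1, 2, 3, 4, 5}.

{1, 2, 3, 4, 5}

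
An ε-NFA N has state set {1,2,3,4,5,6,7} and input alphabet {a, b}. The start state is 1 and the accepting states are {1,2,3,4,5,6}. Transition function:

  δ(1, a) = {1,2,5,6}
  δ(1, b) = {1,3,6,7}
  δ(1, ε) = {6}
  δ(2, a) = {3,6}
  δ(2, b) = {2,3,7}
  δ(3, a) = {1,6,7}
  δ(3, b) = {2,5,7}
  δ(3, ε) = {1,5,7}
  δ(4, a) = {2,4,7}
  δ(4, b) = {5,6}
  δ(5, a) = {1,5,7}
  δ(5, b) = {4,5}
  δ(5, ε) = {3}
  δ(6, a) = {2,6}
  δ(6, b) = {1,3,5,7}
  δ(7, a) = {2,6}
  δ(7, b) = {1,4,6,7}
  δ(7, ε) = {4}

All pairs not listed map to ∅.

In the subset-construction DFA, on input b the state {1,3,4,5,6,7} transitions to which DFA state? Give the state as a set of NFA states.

{1,2,3,4,5,6,7}

δ(1,b) = {1,3,6,7}; δ(3,b) = {2,5,7}; δ(4,b) = {5,6}; δ(5,b) = {4,5}; δ(6,b) = {1,3,5,7}; δ(7,b) = {1,4,6,7}.
Union: {1,2,3,4,5,6,7}.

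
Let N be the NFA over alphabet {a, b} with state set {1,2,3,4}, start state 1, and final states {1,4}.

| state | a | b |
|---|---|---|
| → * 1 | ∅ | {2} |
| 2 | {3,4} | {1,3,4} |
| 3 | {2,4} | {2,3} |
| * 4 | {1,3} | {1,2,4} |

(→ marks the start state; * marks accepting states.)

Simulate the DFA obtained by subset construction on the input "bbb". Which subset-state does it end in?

Start: {1}.
δ(1,b) = {2}.
Union: {2}.
After b: {2}.
δ(2,b) = {1,3,4}.
Union: {1,3,4}.
After b: {1,3,4}.
δ(1,b) = {2}; δ(3,b) = {2,3}; δ(4,b) = {1,2,4}.
Union: {1,2,3,4}.
After b: {1,2,3,4}.

{1,2,3,4}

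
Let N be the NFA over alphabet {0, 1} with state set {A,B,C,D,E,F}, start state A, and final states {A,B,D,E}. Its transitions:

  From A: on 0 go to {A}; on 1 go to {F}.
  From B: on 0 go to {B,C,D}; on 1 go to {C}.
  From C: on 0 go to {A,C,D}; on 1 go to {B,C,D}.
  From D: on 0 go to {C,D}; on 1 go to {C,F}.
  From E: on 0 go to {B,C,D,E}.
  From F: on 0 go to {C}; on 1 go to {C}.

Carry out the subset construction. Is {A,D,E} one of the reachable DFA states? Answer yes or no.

no

Start state of the DFA: {A}.
{A} --0--> {A}  [seen]
{A} --1--> {F}  [new]
{F} --0--> {C}  [new]
{F} --1--> {C}  [seen]
{C} --0--> {A,C,D}  [new]
{C} --1--> {B,C,D}  [new]
{A,C,D} --0--> {A,C,D}  [seen]
{A,C,D} --1--> {B,C,D,F}  [new]
{B,C,D} --0--> {A,B,C,D}  [new]
{B,C,D} --1--> {B,C,D,F}  [seen]
{B,C,D,F} --0--> {A,B,C,D}  [seen]
{B,C,D,F} --1--> {B,C,D,F}  [seen]
{A,B,C,D} --0--> {A,B,C,D}  [seen]
{A,B,C,D} --1--> {B,C,D,F}  [seen]
Reachable DFA states: {A}, {F}, {C}, {A,C,D}, {B,C,D}, {B,C,D,F}, {A,B,C,D}.
{A,D,E} is not among them.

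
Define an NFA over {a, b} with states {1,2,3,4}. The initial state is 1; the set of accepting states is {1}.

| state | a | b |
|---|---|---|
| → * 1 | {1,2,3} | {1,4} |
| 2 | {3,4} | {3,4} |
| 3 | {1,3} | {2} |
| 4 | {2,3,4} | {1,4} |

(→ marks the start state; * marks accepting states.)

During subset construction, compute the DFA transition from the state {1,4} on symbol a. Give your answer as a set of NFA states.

δ(1,a) = {1,2,3}; δ(4,a) = {2,3,4}.
Union: {1,2,3,4}.

{1,2,3,4}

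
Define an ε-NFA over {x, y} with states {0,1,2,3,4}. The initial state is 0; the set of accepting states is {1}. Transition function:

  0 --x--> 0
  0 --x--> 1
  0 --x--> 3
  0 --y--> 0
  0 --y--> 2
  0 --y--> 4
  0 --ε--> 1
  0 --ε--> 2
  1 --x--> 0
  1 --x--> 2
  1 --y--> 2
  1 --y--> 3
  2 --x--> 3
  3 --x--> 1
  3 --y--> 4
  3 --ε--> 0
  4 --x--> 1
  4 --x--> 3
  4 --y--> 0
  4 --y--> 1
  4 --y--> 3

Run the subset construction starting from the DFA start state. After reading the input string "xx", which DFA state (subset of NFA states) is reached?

Start: {0,1,2}.
δ(0,x) = {0,1,3}; δ(1,x) = {0,2}; δ(2,x) = {3}.
Union: {0,1,2,3}.
After x: {0,1,2,3}.
δ(0,x) = {0,1,3}; δ(1,x) = {0,2}; δ(2,x) = {3}; δ(3,x) = {1}.
Union: {0,1,2,3}.
After x: {0,1,2,3}.

{0,1,2,3}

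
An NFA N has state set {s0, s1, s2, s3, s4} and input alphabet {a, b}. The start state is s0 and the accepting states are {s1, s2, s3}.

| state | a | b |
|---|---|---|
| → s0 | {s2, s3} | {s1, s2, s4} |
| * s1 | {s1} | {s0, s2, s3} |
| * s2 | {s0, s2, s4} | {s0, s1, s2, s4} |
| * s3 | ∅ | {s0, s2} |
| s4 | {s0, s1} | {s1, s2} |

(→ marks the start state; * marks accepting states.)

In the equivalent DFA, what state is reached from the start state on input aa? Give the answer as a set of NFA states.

Start: {s0}.
δ(s0,a) = {s2, s3}.
Union: {s2, s3}.
After a: {s2, s3}.
δ(s2,a) = {s0, s2, s4}; δ(s3,a) = ∅.
Union: {s0, s2, s4}.
After a: {s0, s2, s4}.

{s0, s2, s4}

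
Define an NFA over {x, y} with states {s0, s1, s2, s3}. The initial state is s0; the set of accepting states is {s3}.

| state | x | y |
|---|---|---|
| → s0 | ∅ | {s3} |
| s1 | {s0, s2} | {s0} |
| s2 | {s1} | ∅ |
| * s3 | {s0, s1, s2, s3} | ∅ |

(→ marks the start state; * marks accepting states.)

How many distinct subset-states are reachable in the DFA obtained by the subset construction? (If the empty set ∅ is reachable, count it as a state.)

5

Start state of the DFA: {s0}.
{s0} --x--> ∅  [new]
{s0} --y--> {s3}  [new]
∅ --x--> ∅  [seen]
∅ --y--> ∅  [seen]
{s3} --x--> {s0, s1, s2, s3}  [new]
{s3} --y--> ∅  [seen]
{s0, s1, s2, s3} --x--> {s0, s1, s2, s3}  [seen]
{s0, s1, s2, s3} --y--> {s0, s3}  [new]
{s0, s3} --x--> {s0, s1, s2, s3}  [seen]
{s0, s3} --y--> {s3}  [seen]
Reachable DFA states: {s0}, ∅, {s3}, {s0, s1, s2, s3}, {s0, s3}.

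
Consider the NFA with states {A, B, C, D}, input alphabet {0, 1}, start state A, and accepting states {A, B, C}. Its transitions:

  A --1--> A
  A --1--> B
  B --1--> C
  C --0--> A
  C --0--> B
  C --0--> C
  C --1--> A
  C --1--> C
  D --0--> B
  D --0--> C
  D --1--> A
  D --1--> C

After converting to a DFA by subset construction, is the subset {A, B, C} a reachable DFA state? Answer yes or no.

yes

Start state of the DFA: {A}.
{A} --0--> ∅  [new]
{A} --1--> {A, B}  [new]
∅ --0--> ∅  [seen]
∅ --1--> ∅  [seen]
{A, B} --0--> ∅  [seen]
{A, B} --1--> {A, B, C}  [new]
{A, B, C} --0--> {A, B, C}  [seen]
{A, B, C} --1--> {A, B, C}  [seen]
Reachable DFA states: {A}, ∅, {A, B}, {A, B, C}.
{A, B, C} is among them.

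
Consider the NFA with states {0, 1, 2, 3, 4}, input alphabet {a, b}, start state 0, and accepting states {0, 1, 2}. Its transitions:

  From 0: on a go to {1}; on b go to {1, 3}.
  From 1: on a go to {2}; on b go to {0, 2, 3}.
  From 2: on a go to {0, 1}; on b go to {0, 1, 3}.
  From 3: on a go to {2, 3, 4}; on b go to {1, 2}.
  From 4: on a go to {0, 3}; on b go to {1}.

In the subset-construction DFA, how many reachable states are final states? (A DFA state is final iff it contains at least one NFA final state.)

Start state of the DFA: {0}.
{0} --a--> {1}  [new]
{0} --b--> {1, 3}  [new]
{1} --a--> {2}  [new]
{1} --b--> {0, 2, 3}  [new]
{1, 3} --a--> {2, 3, 4}  [new]
{1, 3} --b--> {0, 1, 2, 3}  [new]
{2} --a--> {0, 1}  [new]
{2} --b--> {0, 1, 3}  [new]
{0, 2, 3} --a--> {0, 1, 2, 3, 4}  [new]
{0, 2, 3} --b--> {0, 1, 2, 3}  [seen]
{2, 3, 4} --a--> {0, 1, 2, 3, 4}  [seen]
{2, 3, 4} --b--> {0, 1, 2, 3}  [seen]
{0, 1, 2, 3} --a--> {0, 1, 2, 3, 4}  [seen]
{0, 1, 2, 3} --b--> {0, 1, 2, 3}  [seen]
{0, 1} --a--> {1, 2}  [new]
{0, 1} --b--> {0, 1, 2, 3}  [seen]
{0, 1, 3} --a--> {1, 2, 3, 4}  [new]
{0, 1, 3} --b--> {0, 1, 2, 3}  [seen]
{0, 1, 2, 3, 4} --a--> {0, 1, 2, 3, 4}  [seen]
{0, 1, 2, 3, 4} --b--> {0, 1, 2, 3}  [seen]
{1, 2} --a--> {0, 1, 2}  [new]
{1, 2} --b--> {0, 1, 2, 3}  [seen]
{1, 2, 3, 4} --a--> {0, 1, 2, 3, 4}  [seen]
{1, 2, 3, 4} --b--> {0, 1, 2, 3}  [seen]
{0, 1, 2} --a--> {0, 1, 2}  [seen]
{0, 1, 2} --b--> {0, 1, 2, 3}  [seen]
Reachable DFA states: {0}, {1}, {1, 3}, {2}, {0, 2, 3}, {2, 3, 4}, {0, 1, 2, 3}, {0, 1}, {0, 1, 3}, {0, 1, 2, 3, 4}, {1, 2}, {1, 2, 3, 4}, {0, 1, 2}.
Accepting DFA states (contain an NFA accepting state): {0}, {1}, {1, 3}, {2}, {0, 2, 3}, {2, 3, 4}, {0, 1, 2, 3}, {0, 1}, {0, 1, 3}, {0, 1, 2, 3, 4}, {1, 2}, {1, 2, 3, 4}, {0, 1, 2}.

13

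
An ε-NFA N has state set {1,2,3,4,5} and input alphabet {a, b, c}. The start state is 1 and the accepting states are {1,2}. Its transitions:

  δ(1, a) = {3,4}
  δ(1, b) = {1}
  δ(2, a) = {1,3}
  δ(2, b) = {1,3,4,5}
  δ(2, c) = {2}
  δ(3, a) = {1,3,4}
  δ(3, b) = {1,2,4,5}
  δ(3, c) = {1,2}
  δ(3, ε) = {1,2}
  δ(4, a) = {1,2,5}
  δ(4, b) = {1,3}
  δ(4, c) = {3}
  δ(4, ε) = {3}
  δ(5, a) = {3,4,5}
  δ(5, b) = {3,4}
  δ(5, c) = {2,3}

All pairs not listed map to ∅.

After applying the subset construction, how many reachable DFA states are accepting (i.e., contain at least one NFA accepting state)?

Start state of the DFA: {1} (ε-closure of the NFA start).
{1} --a--> {1,2,3,4}  [new]
{1} --b--> {1}  [seen]
{1} --c--> ∅  [new]
{1,2,3,4} --a--> {1,2,3,4,5}  [new]
{1,2,3,4} --b--> {1,2,3,4,5}  [seen]
{1,2,3,4} --c--> {1,2,3}  [new]
∅ --a--> ∅  [seen]
∅ --b--> ∅  [seen]
∅ --c--> ∅  [seen]
{1,2,3,4,5} --a--> {1,2,3,4,5}  [seen]
{1,2,3,4,5} --b--> {1,2,3,4,5}  [seen]
{1,2,3,4,5} --c--> {1,2,3}  [seen]
{1,2,3} --a--> {1,2,3,4}  [seen]
{1,2,3} --b--> {1,2,3,4,5}  [seen]
{1,2,3} --c--> {1,2}  [new]
{1,2} --a--> {1,2,3,4}  [seen]
{1,2} --b--> {1,2,3,4,5}  [seen]
{1,2} --c--> {2}  [new]
{2} --a--> {1,2,3}  [seen]
{2} --b--> {1,2,3,4,5}  [seen]
{2} --c--> {2}  [seen]
Reachable DFA states: {1}, {1,2,3,4}, ∅, {1,2,3,4,5}, {1,2,3}, {1,2}, {2}.
Accepting DFA states (contain an NFA accepting state): {1}, {1,2,3,4}, {1,2,3,4,5}, {1,2,3}, {1,2}, {2}.

6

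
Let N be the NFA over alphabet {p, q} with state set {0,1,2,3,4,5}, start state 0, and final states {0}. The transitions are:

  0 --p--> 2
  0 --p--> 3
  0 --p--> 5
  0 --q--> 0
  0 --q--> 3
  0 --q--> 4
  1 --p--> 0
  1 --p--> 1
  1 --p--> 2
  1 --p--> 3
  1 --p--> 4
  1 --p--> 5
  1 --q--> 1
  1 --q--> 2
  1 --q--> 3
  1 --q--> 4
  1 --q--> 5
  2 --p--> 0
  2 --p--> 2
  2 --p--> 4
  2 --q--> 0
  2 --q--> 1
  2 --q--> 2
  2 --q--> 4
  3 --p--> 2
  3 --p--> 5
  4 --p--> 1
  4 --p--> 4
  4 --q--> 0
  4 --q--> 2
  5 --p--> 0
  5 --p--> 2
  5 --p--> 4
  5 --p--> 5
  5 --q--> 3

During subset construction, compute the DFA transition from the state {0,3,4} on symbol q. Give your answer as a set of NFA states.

{0,2,3,4}

δ(0,q) = {0,3,4}; δ(3,q) = ∅; δ(4,q) = {0,2}.
Union: {0,2,3,4}.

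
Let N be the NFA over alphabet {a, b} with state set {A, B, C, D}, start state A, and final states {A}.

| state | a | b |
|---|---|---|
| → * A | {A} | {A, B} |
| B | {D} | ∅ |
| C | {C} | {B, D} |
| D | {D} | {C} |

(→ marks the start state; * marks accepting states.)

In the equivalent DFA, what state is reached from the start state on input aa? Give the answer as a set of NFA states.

{A}

Start: {A}.
δ(A,a) = {A}.
Union: {A}.
After a: {A}.
δ(A,a) = {A}.
Union: {A}.
After a: {A}.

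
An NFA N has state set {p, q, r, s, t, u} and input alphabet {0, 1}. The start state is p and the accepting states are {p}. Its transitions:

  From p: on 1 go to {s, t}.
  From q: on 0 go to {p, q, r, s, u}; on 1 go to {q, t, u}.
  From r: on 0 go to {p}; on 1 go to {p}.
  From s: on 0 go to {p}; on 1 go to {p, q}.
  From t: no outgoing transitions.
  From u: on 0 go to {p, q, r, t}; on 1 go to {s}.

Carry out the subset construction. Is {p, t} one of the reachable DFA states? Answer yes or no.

Start state of the DFA: {p}.
{p} --0--> ∅  [new]
{p} --1--> {s, t}  [new]
∅ --0--> ∅  [seen]
∅ --1--> ∅  [seen]
{s, t} --0--> {p}  [seen]
{s, t} --1--> {p, q}  [new]
{p, q} --0--> {p, q, r, s, u}  [new]
{p, q} --1--> {q, s, t, u}  [new]
{p, q, r, s, u} --0--> {p, q, r, s, t, u}  [new]
{p, q, r, s, u} --1--> {p, q, s, t, u}  [new]
{q, s, t, u} --0--> {p, q, r, s, t, u}  [seen]
{q, s, t, u} --1--> {p, q, s, t, u}  [seen]
{p, q, r, s, t, u} --0--> {p, q, r, s, t, u}  [seen]
{p, q, r, s, t, u} --1--> {p, q, s, t, u}  [seen]
{p, q, s, t, u} --0--> {p, q, r, s, t, u}  [seen]
{p, q, s, t, u} --1--> {p, q, s, t, u}  [seen]
Reachable DFA states: {p}, ∅, {s, t}, {p, q}, {p, q, r, s, u}, {q, s, t, u}, {p, q, r, s, t, u}, {p, q, s, t, u}.
{p, t} is not among them.

no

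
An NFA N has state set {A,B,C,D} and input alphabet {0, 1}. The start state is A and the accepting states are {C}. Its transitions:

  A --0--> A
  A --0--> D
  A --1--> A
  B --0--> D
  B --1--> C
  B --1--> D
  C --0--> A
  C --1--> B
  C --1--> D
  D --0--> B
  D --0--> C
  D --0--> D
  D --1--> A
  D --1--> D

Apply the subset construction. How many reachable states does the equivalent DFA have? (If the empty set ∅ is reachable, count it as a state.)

3

Start state of the DFA: {A}.
{A} --0--> {A,D}  [new]
{A} --1--> {A}  [seen]
{A,D} --0--> {A,B,C,D}  [new]
{A,D} --1--> {A,D}  [seen]
{A,B,C,D} --0--> {A,B,C,D}  [seen]
{A,B,C,D} --1--> {A,B,C,D}  [seen]
Reachable DFA states: {A}, {A,D}, {A,B,C,D}.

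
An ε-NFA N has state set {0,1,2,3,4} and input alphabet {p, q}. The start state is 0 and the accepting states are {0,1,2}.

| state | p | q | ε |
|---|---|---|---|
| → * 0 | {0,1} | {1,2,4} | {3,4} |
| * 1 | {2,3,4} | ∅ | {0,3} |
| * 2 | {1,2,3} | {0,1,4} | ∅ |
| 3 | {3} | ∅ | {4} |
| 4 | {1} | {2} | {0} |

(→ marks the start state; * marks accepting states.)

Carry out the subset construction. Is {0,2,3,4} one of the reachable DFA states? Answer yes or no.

Start state of the DFA: {0,3,4} (ε-closure of the NFA start).
{0,3,4} --p--> {0,1,3,4}  [new]
{0,3,4} --q--> {0,1,2,3,4}  [new]
{0,1,3,4} --p--> {0,1,2,3,4}  [seen]
{0,1,3,4} --q--> {0,1,2,3,4}  [seen]
{0,1,2,3,4} --p--> {0,1,2,3,4}  [seen]
{0,1,2,3,4} --q--> {0,1,2,3,4}  [seen]
Reachable DFA states: {0,3,4}, {0,1,3,4}, {0,1,2,3,4}.
{0,2,3,4} is not among them.

no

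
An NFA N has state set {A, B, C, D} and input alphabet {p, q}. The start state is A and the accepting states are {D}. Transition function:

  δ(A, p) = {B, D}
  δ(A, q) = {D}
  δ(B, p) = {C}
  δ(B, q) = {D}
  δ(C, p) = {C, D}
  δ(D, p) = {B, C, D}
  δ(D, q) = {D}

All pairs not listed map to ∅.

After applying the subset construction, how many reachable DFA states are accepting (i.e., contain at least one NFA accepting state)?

3

Start state of the DFA: {A}.
{A} --p--> {B, D}  [new]
{A} --q--> {D}  [new]
{B, D} --p--> {B, C, D}  [new]
{B, D} --q--> {D}  [seen]
{D} --p--> {B, C, D}  [seen]
{D} --q--> {D}  [seen]
{B, C, D} --p--> {B, C, D}  [seen]
{B, C, D} --q--> {D}  [seen]
Reachable DFA states: {A}, {B, D}, {D}, {B, C, D}.
Accepting DFA states (contain an NFA accepting state): {B, D}, {D}, {B, C, D}.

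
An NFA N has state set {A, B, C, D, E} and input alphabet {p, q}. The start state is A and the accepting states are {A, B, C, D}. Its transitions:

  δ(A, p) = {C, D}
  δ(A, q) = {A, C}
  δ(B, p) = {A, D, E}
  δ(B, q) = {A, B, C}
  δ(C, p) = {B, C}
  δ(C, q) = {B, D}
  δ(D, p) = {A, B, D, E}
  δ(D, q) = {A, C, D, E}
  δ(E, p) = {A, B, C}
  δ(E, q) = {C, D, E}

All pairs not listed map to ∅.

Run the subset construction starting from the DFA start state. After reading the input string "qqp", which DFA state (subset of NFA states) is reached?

Start: {A}.
δ(A,q) = {A, C}.
Union: {A, C}.
After q: {A, C}.
δ(A,q) = {A, C}; δ(C,q) = {B, D}.
Union: {A, B, C, D}.
After q: {A, B, C, D}.
δ(A,p) = {C, D}; δ(B,p) = {A, D, E}; δ(C,p) = {B, C}; δ(D,p) = {A, B, D, E}.
Union: {A, B, C, D, E}.
After p: {A, B, C, D, E}.

{A, B, C, D, E}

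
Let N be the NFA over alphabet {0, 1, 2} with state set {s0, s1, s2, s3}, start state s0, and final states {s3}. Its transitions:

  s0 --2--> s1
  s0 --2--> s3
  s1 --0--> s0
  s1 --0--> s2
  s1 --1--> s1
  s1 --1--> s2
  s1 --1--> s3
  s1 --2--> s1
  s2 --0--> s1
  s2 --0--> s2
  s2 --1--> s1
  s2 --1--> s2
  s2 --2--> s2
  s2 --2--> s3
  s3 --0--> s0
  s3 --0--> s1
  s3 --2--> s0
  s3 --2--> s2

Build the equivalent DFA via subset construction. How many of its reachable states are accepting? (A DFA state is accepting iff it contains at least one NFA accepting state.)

Start state of the DFA: {s0}.
{s0} --0--> ∅  [new]
{s0} --1--> ∅  [seen]
{s0} --2--> {s1, s3}  [new]
∅ --0--> ∅  [seen]
∅ --1--> ∅  [seen]
∅ --2--> ∅  [seen]
{s1, s3} --0--> {s0, s1, s2}  [new]
{s1, s3} --1--> {s1, s2, s3}  [new]
{s1, s3} --2--> {s0, s1, s2}  [seen]
{s0, s1, s2} --0--> {s0, s1, s2}  [seen]
{s0, s1, s2} --1--> {s1, s2, s3}  [seen]
{s0, s1, s2} --2--> {s1, s2, s3}  [seen]
{s1, s2, s3} --0--> {s0, s1, s2}  [seen]
{s1, s2, s3} --1--> {s1, s2, s3}  [seen]
{s1, s2, s3} --2--> {s0, s1, s2, s3}  [new]
{s0, s1, s2, s3} --0--> {s0, s1, s2}  [seen]
{s0, s1, s2, s3} --1--> {s1, s2, s3}  [seen]
{s0, s1, s2, s3} --2--> {s0, s1, s2, s3}  [seen]
Reachable DFA states: {s0}, ∅, {s1, s3}, {s0, s1, s2}, {s1, s2, s3}, {s0, s1, s2, s3}.
Accepting DFA states (contain an NFA accepting state): {s1, s3}, {s1, s2, s3}, {s0, s1, s2, s3}.

3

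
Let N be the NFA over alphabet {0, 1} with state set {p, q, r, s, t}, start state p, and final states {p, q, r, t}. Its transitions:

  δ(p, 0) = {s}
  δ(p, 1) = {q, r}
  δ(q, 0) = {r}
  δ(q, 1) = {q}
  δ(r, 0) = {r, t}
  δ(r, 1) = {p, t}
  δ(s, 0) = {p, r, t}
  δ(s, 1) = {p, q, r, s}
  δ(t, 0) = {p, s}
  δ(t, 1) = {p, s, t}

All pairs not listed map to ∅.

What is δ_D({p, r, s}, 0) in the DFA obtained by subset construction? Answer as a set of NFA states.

{p, r, s, t}

δ(p,0) = {s}; δ(r,0) = {r, t}; δ(s,0) = {p, r, t}.
Union: {p, r, s, t}.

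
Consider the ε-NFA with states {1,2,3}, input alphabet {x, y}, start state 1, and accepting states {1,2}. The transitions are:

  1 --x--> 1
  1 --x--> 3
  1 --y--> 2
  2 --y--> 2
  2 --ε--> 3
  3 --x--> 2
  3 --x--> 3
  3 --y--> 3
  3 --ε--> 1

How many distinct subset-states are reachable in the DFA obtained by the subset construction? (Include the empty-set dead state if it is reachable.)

Start state of the DFA: {1} (ε-closure of the NFA start).
{1} --x--> {1,3}  [new]
{1} --y--> {1,2,3}  [new]
{1,3} --x--> {1,2,3}  [seen]
{1,3} --y--> {1,2,3}  [seen]
{1,2,3} --x--> {1,2,3}  [seen]
{1,2,3} --y--> {1,2,3}  [seen]
Reachable DFA states: {1}, {1,3}, {1,2,3}.

3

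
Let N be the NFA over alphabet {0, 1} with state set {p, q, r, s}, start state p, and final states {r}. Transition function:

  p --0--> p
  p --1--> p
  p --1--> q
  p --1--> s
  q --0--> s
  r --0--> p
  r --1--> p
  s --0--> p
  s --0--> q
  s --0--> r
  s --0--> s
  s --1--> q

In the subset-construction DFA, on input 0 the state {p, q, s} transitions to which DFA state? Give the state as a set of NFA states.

δ(p,0) = {p}; δ(q,0) = {s}; δ(s,0) = {p, q, r, s}.
Union: {p, q, r, s}.

{p, q, r, s}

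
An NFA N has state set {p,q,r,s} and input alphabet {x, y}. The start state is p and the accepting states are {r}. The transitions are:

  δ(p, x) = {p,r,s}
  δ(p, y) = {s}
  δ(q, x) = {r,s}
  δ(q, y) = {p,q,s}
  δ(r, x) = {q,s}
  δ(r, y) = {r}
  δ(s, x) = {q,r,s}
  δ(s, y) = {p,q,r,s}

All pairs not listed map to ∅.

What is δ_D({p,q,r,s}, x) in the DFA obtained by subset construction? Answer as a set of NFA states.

δ(p,x) = {p,r,s}; δ(q,x) = {r,s}; δ(r,x) = {q,s}; δ(s,x) = {q,r,s}.
Union: {p,q,r,s}.

{p,q,r,s}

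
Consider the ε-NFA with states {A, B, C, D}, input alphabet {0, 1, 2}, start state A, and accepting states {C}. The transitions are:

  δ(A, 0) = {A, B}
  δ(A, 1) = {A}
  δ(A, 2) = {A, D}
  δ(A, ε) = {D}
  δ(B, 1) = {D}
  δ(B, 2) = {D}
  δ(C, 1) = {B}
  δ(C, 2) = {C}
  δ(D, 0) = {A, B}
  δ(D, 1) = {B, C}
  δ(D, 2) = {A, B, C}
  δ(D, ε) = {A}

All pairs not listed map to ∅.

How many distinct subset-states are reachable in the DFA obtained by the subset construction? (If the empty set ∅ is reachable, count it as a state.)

Start state of the DFA: {A, D} (ε-closure of the NFA start).
{A, D} --0--> {A, B, D}  [new]
{A, D} --1--> {A, B, C, D}  [new]
{A, D} --2--> {A, B, C, D}  [seen]
{A, B, D} --0--> {A, B, D}  [seen]
{A, B, D} --1--> {A, B, C, D}  [seen]
{A, B, D} --2--> {A, B, C, D}  [seen]
{A, B, C, D} --0--> {A, B, D}  [seen]
{A, B, C, D} --1--> {A, B, C, D}  [seen]
{A, B, C, D} --2--> {A, B, C, D}  [seen]
Reachable DFA states: {A, D}, {A, B, D}, {A, B, C, D}.

3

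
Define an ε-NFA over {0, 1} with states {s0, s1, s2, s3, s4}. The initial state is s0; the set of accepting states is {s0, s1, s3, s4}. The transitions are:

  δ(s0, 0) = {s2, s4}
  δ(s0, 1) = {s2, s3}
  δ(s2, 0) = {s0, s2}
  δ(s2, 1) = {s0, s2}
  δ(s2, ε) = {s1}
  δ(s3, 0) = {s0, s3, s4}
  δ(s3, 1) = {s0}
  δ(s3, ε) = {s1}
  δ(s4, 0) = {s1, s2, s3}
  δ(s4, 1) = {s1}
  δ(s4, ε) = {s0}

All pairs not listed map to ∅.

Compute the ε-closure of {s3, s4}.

{s0, s1, s3, s4}

Begin with {s3, s4}.
s3 →ε {s1}; add s1.
s4 →ε {s0}; add s0.
ε-closure = {s0, s1, s3, s4}.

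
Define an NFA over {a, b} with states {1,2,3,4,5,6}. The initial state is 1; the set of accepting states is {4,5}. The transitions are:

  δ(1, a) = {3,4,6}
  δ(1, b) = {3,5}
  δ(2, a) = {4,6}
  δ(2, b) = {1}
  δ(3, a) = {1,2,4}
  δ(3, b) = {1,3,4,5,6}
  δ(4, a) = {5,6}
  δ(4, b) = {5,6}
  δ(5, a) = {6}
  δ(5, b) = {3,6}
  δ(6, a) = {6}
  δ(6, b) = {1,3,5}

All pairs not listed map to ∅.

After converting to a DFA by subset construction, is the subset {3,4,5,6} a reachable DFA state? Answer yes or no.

yes

Start state of the DFA: {1}.
{1} --a--> {3,4,6}  [new]
{1} --b--> {3,5}  [new]
{3,4,6} --a--> {1,2,4,5,6}  [new]
{3,4,6} --b--> {1,3,4,5,6}  [new]
{3,5} --a--> {1,2,4,6}  [new]
{3,5} --b--> {1,3,4,5,6}  [seen]
{1,2,4,5,6} --a--> {3,4,5,6}  [new]
{1,2,4,5,6} --b--> {1,3,5,6}  [new]
{1,3,4,5,6} --a--> {1,2,3,4,5,6}  [new]
{1,3,4,5,6} --b--> {1,3,4,5,6}  [seen]
{1,2,4,6} --a--> {3,4,5,6}  [seen]
{1,2,4,6} --b--> {1,3,5,6}  [seen]
{3,4,5,6} --a--> {1,2,4,5,6}  [seen]
{3,4,5,6} --b--> {1,3,4,5,6}  [seen]
{1,3,5,6} --a--> {1,2,3,4,6}  [new]
{1,3,5,6} --b--> {1,3,4,5,6}  [seen]
{1,2,3,4,5,6} --a--> {1,2,3,4,5,6}  [seen]
{1,2,3,4,5,6} --b--> {1,3,4,5,6}  [seen]
{1,2,3,4,6} --a--> {1,2,3,4,5,6}  [seen]
{1,2,3,4,6} --b--> {1,3,4,5,6}  [seen]
Reachable DFA states: {1}, {3,4,6}, {3,5}, {1,2,4,5,6}, {1,3,4,5,6}, {1,2,4,6}, {3,4,5,6}, {1,3,5,6}, {1,2,3,4,5,6}, {1,2,3,4,6}.
{3,4,5,6} is among them.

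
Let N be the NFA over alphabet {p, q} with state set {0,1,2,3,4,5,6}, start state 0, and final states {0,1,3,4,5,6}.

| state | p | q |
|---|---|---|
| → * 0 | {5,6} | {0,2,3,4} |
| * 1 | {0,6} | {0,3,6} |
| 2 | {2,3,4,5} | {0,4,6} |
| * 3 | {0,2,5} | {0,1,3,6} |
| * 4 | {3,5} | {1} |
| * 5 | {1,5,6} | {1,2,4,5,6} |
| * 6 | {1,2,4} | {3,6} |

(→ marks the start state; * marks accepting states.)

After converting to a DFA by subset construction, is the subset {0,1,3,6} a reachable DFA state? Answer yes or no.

no

Start state of the DFA: {0}.
{0} --p--> {5,6}  [new]
{0} --q--> {0,2,3,4}  [new]
{5,6} --p--> {1,2,4,5,6}  [new]
{5,6} --q--> {1,2,3,4,5,6}  [new]
{0,2,3,4} --p--> {0,2,3,4,5,6}  [new]
{0,2,3,4} --q--> {0,1,2,3,4,6}  [new]
{1,2,4,5,6} --p--> {0,1,2,3,4,5,6}  [new]
{1,2,4,5,6} --q--> {0,1,2,3,4,5,6}  [seen]
{1,2,3,4,5,6} --p--> {0,1,2,3,4,5,6}  [seen]
{1,2,3,4,5,6} --q--> {0,1,2,3,4,5,6}  [seen]
{0,2,3,4,5,6} --p--> {0,1,2,3,4,5,6}  [seen]
{0,2,3,4,5,6} --q--> {0,1,2,3,4,5,6}  [seen]
{0,1,2,3,4,6} --p--> {0,1,2,3,4,5,6}  [seen]
{0,1,2,3,4,6} --q--> {0,1,2,3,4,6}  [seen]
{0,1,2,3,4,5,6} --p--> {0,1,2,3,4,5,6}  [seen]
{0,1,2,3,4,5,6} --q--> {0,1,2,3,4,5,6}  [seen]
Reachable DFA states: {0}, {5,6}, {0,2,3,4}, {1,2,4,5,6}, {1,2,3,4,5,6}, {0,2,3,4,5,6}, {0,1,2,3,4,6}, {0,1,2,3,4,5,6}.
{0,1,3,6} is not among them.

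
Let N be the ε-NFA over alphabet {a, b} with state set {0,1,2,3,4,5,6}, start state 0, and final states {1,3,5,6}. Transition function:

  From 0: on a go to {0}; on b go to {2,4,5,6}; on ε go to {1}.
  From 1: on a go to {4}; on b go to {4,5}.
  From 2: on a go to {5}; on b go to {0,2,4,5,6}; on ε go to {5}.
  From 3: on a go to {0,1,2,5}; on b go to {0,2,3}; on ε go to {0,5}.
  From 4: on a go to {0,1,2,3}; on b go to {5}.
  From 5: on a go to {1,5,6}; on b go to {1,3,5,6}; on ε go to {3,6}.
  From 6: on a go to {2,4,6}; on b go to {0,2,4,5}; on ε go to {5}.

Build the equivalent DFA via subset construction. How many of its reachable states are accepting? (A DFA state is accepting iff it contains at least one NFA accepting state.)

3

Start state of the DFA: {0,1} (ε-closure of the NFA start).
{0,1} --a--> {0,1,4}  [new]
{0,1} --b--> {0,1,2,3,4,5,6}  [new]
{0,1,4} --a--> {0,1,2,3,4,5,6}  [seen]
{0,1,4} --b--> {0,1,2,3,4,5,6}  [seen]
{0,1,2,3,4,5,6} --a--> {0,1,2,3,4,5,6}  [seen]
{0,1,2,3,4,5,6} --b--> {0,1,2,3,4,5,6}  [seen]
Reachable DFA states: {0,1}, {0,1,4}, {0,1,2,3,4,5,6}.
Accepting DFA states (contain an NFA accepting state): {0,1}, {0,1,4}, {0,1,2,3,4,5,6}.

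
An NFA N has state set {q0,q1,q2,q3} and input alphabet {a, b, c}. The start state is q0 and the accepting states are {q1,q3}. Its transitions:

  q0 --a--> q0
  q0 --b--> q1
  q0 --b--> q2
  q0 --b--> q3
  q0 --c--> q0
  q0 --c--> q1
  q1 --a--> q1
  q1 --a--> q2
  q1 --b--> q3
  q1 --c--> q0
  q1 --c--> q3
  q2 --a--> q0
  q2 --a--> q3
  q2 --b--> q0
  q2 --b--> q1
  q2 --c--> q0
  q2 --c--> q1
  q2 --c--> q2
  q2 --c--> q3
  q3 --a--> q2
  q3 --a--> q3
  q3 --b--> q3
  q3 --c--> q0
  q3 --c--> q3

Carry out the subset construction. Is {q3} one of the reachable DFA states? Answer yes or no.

no

Start state of the DFA: {q0}.
{q0} --a--> {q0}  [seen]
{q0} --b--> {q1,q2,q3}  [new]
{q0} --c--> {q0,q1}  [new]
{q1,q2,q3} --a--> {q0,q1,q2,q3}  [new]
{q1,q2,q3} --b--> {q0,q1,q3}  [new]
{q1,q2,q3} --c--> {q0,q1,q2,q3}  [seen]
{q0,q1} --a--> {q0,q1,q2}  [new]
{q0,q1} --b--> {q1,q2,q3}  [seen]
{q0,q1} --c--> {q0,q1,q3}  [seen]
{q0,q1,q2,q3} --a--> {q0,q1,q2,q3}  [seen]
{q0,q1,q2,q3} --b--> {q0,q1,q2,q3}  [seen]
{q0,q1,q2,q3} --c--> {q0,q1,q2,q3}  [seen]
{q0,q1,q3} --a--> {q0,q1,q2,q3}  [seen]
{q0,q1,q3} --b--> {q1,q2,q3}  [seen]
{q0,q1,q3} --c--> {q0,q1,q3}  [seen]
{q0,q1,q2} --a--> {q0,q1,q2,q3}  [seen]
{q0,q1,q2} --b--> {q0,q1,q2,q3}  [seen]
{q0,q1,q2} --c--> {q0,q1,q2,q3}  [seen]
Reachable DFA states: {q0}, {q1,q2,q3}, {q0,q1}, {q0,q1,q2,q3}, {q0,q1,q3}, {q0,q1,q2}.
{q3} is not among them.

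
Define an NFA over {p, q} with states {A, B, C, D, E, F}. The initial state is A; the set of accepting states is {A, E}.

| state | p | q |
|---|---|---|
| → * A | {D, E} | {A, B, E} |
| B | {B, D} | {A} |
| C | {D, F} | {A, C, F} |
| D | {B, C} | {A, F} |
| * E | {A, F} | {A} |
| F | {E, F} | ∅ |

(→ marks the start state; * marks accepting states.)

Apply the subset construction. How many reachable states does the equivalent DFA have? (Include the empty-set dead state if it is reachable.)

11

Start state of the DFA: {A}.
{A} --p--> {D, E}  [new]
{A} --q--> {A, B, E}  [new]
{D, E} --p--> {A, B, C, F}  [new]
{D, E} --q--> {A, F}  [new]
{A, B, E} --p--> {A, B, D, E, F}  [new]
{A, B, E} --q--> {A, B, E}  [seen]
{A, B, C, F} --p--> {B, D, E, F}  [new]
{A, B, C, F} --q--> {A, B, C, E, F}  [new]
{A, F} --p--> {D, E, F}  [new]
{A, F} --q--> {A, B, E}  [seen]
{A, B, D, E, F} --p--> {A, B, C, D, E, F}  [new]
{A, B, D, E, F} --q--> {A, B, E, F}  [new]
{B, D, E, F} --p--> {A, B, C, D, E, F}  [seen]
{B, D, E, F} --q--> {A, F}  [seen]
{A, B, C, E, F} --p--> {A, B, D, E, F}  [seen]
{A, B, C, E, F} --q--> {A, B, C, E, F}  [seen]
{D, E, F} --p--> {A, B, C, E, F}  [seen]
{D, E, F} --q--> {A, F}  [seen]
{A, B, C, D, E, F} --p--> {A, B, C, D, E, F}  [seen]
{A, B, C, D, E, F} --q--> {A, B, C, E, F}  [seen]
{A, B, E, F} --p--> {A, B, D, E, F}  [seen]
{A, B, E, F} --q--> {A, B, E}  [seen]
Reachable DFA states: {A}, {D, E}, {A, B, E}, {A, B, C, F}, {A, F}, {A, B, D, E, F}, {B, D, E, F}, {A, B, C, E, F}, {D, E, F}, {A, B, C, D, E, F}, {A, B, E, F}.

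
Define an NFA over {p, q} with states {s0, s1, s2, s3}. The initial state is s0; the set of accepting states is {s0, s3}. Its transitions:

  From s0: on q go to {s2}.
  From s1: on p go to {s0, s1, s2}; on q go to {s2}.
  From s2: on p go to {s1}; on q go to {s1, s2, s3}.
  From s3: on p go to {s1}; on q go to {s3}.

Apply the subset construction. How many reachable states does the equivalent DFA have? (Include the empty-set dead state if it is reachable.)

6

Start state of the DFA: {s0}.
{s0} --p--> ∅  [new]
{s0} --q--> {s2}  [new]
∅ --p--> ∅  [seen]
∅ --q--> ∅  [seen]
{s2} --p--> {s1}  [new]
{s2} --q--> {s1, s2, s3}  [new]
{s1} --p--> {s0, s1, s2}  [new]
{s1} --q--> {s2}  [seen]
{s1, s2, s3} --p--> {s0, s1, s2}  [seen]
{s1, s2, s3} --q--> {s1, s2, s3}  [seen]
{s0, s1, s2} --p--> {s0, s1, s2}  [seen]
{s0, s1, s2} --q--> {s1, s2, s3}  [seen]
Reachable DFA states: {s0}, ∅, {s2}, {s1}, {s1, s2, s3}, {s0, s1, s2}.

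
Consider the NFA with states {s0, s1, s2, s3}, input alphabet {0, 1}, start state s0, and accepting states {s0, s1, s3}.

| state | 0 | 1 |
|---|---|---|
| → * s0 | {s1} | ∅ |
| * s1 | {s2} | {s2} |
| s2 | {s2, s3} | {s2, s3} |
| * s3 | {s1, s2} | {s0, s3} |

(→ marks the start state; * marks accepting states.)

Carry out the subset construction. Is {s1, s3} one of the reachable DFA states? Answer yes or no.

Start state of the DFA: {s0}.
{s0} --0--> {s1}  [new]
{s0} --1--> ∅  [new]
{s1} --0--> {s2}  [new]
{s1} --1--> {s2}  [seen]
∅ --0--> ∅  [seen]
∅ --1--> ∅  [seen]
{s2} --0--> {s2, s3}  [new]
{s2} --1--> {s2, s3}  [seen]
{s2, s3} --0--> {s1, s2, s3}  [new]
{s2, s3} --1--> {s0, s2, s3}  [new]
{s1, s2, s3} --0--> {s1, s2, s3}  [seen]
{s1, s2, s3} --1--> {s0, s2, s3}  [seen]
{s0, s2, s3} --0--> {s1, s2, s3}  [seen]
{s0, s2, s3} --1--> {s0, s2, s3}  [seen]
Reachable DFA states: {s0}, {s1}, ∅, {s2}, {s2, s3}, {s1, s2, s3}, {s0, s2, s3}.
{s1, s3} is not among them.

no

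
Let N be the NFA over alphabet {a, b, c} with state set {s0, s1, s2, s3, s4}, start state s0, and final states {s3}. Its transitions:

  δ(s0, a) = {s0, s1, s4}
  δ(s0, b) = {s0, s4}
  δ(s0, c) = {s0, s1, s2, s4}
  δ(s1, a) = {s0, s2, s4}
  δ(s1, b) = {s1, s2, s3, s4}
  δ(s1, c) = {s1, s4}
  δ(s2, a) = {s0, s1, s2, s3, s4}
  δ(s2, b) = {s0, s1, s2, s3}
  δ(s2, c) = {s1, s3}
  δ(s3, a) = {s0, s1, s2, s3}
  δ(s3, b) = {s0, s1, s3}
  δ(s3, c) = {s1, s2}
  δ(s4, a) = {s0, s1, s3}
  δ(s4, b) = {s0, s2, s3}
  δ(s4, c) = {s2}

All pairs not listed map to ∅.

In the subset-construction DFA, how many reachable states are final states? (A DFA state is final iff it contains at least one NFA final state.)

3

Start state of the DFA: {s0}.
{s0} --a--> {s0, s1, s4}  [new]
{s0} --b--> {s0, s4}  [new]
{s0} --c--> {s0, s1, s2, s4}  [new]
{s0, s1, s4} --a--> {s0, s1, s2, s3, s4}  [new]
{s0, s1, s4} --b--> {s0, s1, s2, s3, s4}  [seen]
{s0, s1, s4} --c--> {s0, s1, s2, s4}  [seen]
{s0, s4} --a--> {s0, s1, s3, s4}  [new]
{s0, s4} --b--> {s0, s2, s3, s4}  [new]
{s0, s4} --c--> {s0, s1, s2, s4}  [seen]
{s0, s1, s2, s4} --a--> {s0, s1, s2, s3, s4}  [seen]
{s0, s1, s2, s4} --b--> {s0, s1, s2, s3, s4}  [seen]
{s0, s1, s2, s4} --c--> {s0, s1, s2, s3, s4}  [seen]
{s0, s1, s2, s3, s4} --a--> {s0, s1, s2, s3, s4}  [seen]
{s0, s1, s2, s3, s4} --b--> {s0, s1, s2, s3, s4}  [seen]
{s0, s1, s2, s3, s4} --c--> {s0, s1, s2, s3, s4}  [seen]
{s0, s1, s3, s4} --a--> {s0, s1, s2, s3, s4}  [seen]
{s0, s1, s3, s4} --b--> {s0, s1, s2, s3, s4}  [seen]
{s0, s1, s3, s4} --c--> {s0, s1, s2, s4}  [seen]
{s0, s2, s3, s4} --a--> {s0, s1, s2, s3, s4}  [seen]
{s0, s2, s3, s4} --b--> {s0, s1, s2, s3, s4}  [seen]
{s0, s2, s3, s4} --c--> {s0, s1, s2, s3, s4}  [seen]
Reachable DFA states: {s0}, {s0, s1, s4}, {s0, s4}, {s0, s1, s2, s4}, {s0, s1, s2, s3, s4}, {s0, s1, s3, s4}, {s0, s2, s3, s4}.
Accepting DFA states (contain an NFA accepting state): {s0, s1, s2, s3, s4}, {s0, s1, s3, s4}, {s0, s2, s3, s4}.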